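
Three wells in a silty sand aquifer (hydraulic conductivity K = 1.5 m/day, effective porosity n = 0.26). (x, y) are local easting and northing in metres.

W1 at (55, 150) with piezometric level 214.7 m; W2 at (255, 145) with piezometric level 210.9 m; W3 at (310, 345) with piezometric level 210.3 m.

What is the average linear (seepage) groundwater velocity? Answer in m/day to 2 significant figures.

0.11 m/day

Taking W1 as reference: W2−W1 = (200, -5, -3.8); W3−W1 = (255, 195, -4.4).
Solve a·Δx + b·Δy = Δh: det = 200·195 − 255·(-5) = 40275.
∂h/∂x = [(-3.8)·195 − (-4.4)·(-5)] / 40275 = -0.01894
∂h/∂y = [200·(-4.4) − 255·(-3.8)] / 40275 = +0.002210
|∇h| = √(-0.01894² + 0.002210²) = 0.01907
Seepage velocity v = K·i/n = 1.5 × 0.01907 / 0.26 = 0.11 m/day.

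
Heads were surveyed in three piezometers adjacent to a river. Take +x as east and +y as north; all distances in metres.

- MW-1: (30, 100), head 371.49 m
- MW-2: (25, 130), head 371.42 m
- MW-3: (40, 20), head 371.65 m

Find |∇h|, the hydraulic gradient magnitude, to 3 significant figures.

Differences from MW-1: to MW-2 (Δx, Δy, Δh) = (-5, 30, -0.07); to MW-3 = (10, -80, +0.16).
Determinant of the coordinate differences = (-5)·(-80) − 10·30 = 100.
∂h/∂x = [(-0.07)·(-80) − (+0.16)·30] / 100 = +0.008000
∂h/∂y = [(-5)·(+0.16) − 10·(-0.07)] / 100 = -0.0010000
|∇h| = √(0.008000² + -0.0010000²) = 0.008062

0.00806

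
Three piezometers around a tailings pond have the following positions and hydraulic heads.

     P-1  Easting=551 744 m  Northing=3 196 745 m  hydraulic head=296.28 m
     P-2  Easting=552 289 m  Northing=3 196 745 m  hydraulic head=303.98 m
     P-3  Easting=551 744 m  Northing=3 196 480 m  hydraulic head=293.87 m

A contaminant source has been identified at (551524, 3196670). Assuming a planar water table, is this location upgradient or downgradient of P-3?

downgradient

∂h/∂x = (303.98 − 296.28) / (552289 − 551744) = +0.01413
∂h/∂y = (293.87 − 296.28) / (3196480 − 3196745) = +0.009094
Head at (551524, 3196670) = 296.28 + (+0.01413)·(-220) + (+0.009094)·(-75) = 292.49 m.
That is lower than the 293.87 m at P-3, so the point is downgradient.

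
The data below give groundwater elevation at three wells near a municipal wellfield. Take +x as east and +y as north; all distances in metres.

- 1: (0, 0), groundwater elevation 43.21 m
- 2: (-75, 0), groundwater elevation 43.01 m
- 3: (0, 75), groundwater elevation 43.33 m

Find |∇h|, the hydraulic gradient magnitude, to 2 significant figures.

∂h/∂x = (43.01 − 43.21) / (-75 − 0) = +0.002667
∂h/∂y = (43.33 − 43.21) / (75 − 0) = +0.001600
|∇h| = √(0.002667² + 0.001600²) = 0.00311

0.0031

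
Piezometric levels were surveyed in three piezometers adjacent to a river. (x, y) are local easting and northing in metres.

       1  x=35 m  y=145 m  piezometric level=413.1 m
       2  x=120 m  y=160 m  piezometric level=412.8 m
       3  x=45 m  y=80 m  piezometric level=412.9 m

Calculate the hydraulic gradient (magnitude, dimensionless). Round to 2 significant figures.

0.0047

With h = a·x + b·y + c and 1 as origin, the differences give:
  85·a + 15·b = -0.3
  10·a + (-65)·b = -0.2
Eliminate b (×(-65) and ×15, subtract): -5675·a = 22.50 → a = ∂h/∂x = -0.003965
Back-substitute: b = ∂h/∂y = +0.002467.
|∇h| = √(-0.003965² + 0.002467²) = 0.00467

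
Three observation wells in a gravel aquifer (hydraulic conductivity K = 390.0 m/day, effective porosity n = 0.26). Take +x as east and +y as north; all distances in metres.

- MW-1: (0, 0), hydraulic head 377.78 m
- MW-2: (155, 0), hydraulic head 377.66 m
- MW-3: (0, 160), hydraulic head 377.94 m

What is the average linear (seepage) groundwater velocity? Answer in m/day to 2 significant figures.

1.9 m/day

∂h/∂x = (377.66 − 377.78) / (155 − 0) = -0.0007742
∂h/∂y = (377.94 − 377.78) / (160 − 0) = +0.001000
|∇h| = √(-0.0007742² + 0.001000²) = 0.001265
Seepage velocity v = K·i/n = 390.0 × 0.001265 / 0.26 = 1.897 m/day.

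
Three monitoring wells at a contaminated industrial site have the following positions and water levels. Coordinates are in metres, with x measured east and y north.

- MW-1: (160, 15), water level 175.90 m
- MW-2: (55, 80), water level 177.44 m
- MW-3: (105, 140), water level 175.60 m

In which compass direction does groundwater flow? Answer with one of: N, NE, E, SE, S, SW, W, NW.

Differences from MW-1: to MW-2 (Δx, Δy, Δh) = (-105, 65, +1.54); to MW-3 = (-55, 125, -0.30).
Solve a·Δx + b·Δy = Δh: det = (-105)·125 − (-55)·65 = -9550.
∂h/∂x = [(+1.54)·125 − (-0.30)·65] / -9550 = -0.02220
∂h/∂y = [(-105)·(-0.30) − (-55)·(+1.54)] / -9550 = -0.01217
Flow = −∇h = (+0.02220 east, +0.01217 north), which points northeast.

NE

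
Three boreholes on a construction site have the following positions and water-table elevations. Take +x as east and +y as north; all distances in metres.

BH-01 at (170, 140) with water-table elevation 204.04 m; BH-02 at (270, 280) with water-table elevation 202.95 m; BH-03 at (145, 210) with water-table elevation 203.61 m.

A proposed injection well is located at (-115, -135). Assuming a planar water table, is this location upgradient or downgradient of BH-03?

Differences from BH-01: to BH-02 (Δx, Δy, Δh) = (100, 140, -1.09); to BH-03 = (-25, 70, -0.43).
Solve a·Δx + b·Δy = Δh: det = 100·70 − (-25)·140 = 10500.
∂h/∂x = [(-1.09)·70 − (-0.43)·140] / 10500 = -0.001533
∂h/∂y = [100·(-0.43) − (-25)·(-1.09)] / 10500 = -0.006690
Head at (-115, -135) = 204.04 + (-0.001533)·(-285) + (-0.006690)·(-275) = 206.32 m.
That is higher than the 203.61 m at BH-03, so the point is upgradient.

upgradient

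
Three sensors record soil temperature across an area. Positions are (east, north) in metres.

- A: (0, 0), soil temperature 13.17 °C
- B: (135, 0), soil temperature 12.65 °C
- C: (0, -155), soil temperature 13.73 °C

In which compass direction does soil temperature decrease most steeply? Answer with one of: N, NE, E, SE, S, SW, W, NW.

∂T/∂x = (12.65 − 13.17) / (135 − 0) = -0.003852
∂T/∂y = (13.73 − 13.17) / (-155 − 0) = -0.003613
Steepest decrease is along −∇f = (+0.003852 E, +0.003613 N) → northeast.

NE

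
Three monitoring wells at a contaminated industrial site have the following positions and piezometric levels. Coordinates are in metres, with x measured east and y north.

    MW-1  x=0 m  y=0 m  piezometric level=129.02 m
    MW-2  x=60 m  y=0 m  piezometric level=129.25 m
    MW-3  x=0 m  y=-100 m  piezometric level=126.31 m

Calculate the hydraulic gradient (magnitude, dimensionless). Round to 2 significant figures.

0.027

∂h/∂x = (129.25 − 129.02) / (60 − 0) = +0.003833
∂h/∂y = (126.31 − 129.02) / (-100 − 0) = +0.02710
|∇h| = √(0.003833² + 0.02710²) = 0.02737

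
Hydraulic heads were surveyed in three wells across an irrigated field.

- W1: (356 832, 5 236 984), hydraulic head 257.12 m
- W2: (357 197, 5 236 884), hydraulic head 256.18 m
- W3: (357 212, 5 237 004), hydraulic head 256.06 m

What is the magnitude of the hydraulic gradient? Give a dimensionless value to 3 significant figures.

0.00283

With h = a·x + b·y + c and W1 as origin, the differences give:
  365·a + (-100)·b = -0.94
  380·a + 20·b = -1.06
Eliminate b (×20 and ×(-100), subtract): 45300·a = -124.800 → a = ∂h/∂x = -0.002755
Back-substitute: b = ∂h/∂y = -0.0006556.
|∇h| = √(-0.002755² + -0.0006556²) = 0.002832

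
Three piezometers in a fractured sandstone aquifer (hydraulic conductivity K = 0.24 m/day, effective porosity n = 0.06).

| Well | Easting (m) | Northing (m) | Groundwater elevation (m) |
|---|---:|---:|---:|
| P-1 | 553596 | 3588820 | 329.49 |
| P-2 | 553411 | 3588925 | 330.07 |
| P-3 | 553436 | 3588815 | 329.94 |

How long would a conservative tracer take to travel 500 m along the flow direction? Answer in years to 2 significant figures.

With h = a·x + b·y + c and P-1 as origin, the differences give:
  (-185)·a + 105·b = +0.58
  (-160)·a + (-5)·b = +0.45
Eliminate b (×(-5) and ×105, subtract): 17725·a = -50.150 → a = ∂h/∂x = -0.002829
Back-substitute: b = ∂h/∂y = +0.0005388.
|∇h| = √(-0.002829² + 0.0005388²) = 0.00288
Seepage velocity v = K·i/n = 0.24 × 0.00288 / 0.06 = 0.01152 m/day.
t = 500 / 0.01152 = 4.34e+04 days = 119 years.

120 years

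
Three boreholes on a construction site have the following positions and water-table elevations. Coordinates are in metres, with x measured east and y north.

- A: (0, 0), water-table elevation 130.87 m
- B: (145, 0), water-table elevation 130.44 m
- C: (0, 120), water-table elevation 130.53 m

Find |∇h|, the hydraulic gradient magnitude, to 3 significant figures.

0.00410

∂h/∂x = (130.44 − 130.87) / (145 − 0) = -0.002966
∂h/∂y = (130.53 − 130.87) / (120 − 0) = -0.002833
|∇h| = √(-0.002966² + -0.002833²) = 0.004102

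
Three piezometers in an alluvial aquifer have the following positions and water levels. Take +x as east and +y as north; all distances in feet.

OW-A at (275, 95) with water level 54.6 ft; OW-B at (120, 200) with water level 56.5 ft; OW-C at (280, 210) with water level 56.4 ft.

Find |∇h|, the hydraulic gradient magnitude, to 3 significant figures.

Differences from OW-A: to OW-B (Δx, Δy, Δh) = (-155, 105, +1.9); to OW-C = (5, 115, +1.8).
Determinant of the coordinate differences = (-155)·115 − 5·105 = -18350.
∂h/∂x = [(+1.9)·115 − (+1.8)·105] / -18350 = -0.001608
∂h/∂y = [(-155)·(+1.8) − 5·(+1.9)] / -18350 = +0.01572
|∇h| = √(-0.001608² + 0.01572²) = 0.0158

0.0158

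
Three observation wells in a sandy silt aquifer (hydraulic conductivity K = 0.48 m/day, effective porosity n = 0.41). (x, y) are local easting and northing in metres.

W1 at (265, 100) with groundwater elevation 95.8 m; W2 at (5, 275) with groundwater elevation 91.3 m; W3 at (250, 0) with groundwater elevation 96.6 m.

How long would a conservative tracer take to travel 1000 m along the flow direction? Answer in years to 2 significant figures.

160 years

Three-point gradient (reference W1): Δ to W2 = (-260, 175, -4.5), Δ to W3 = (-15, -100, +0.8).
∂h/∂x = +0.01083, ∂h/∂y = -0.009624 (det = 28625).
|∇h| = √(0.01083² + -0.009624²) = 0.01449
Seepage velocity v = K·i/n = 0.48 × 0.01449 / 0.41 = 0.01696 m/day.
t = 1000 / 0.01696 = 5.896e+04 days = 161 years.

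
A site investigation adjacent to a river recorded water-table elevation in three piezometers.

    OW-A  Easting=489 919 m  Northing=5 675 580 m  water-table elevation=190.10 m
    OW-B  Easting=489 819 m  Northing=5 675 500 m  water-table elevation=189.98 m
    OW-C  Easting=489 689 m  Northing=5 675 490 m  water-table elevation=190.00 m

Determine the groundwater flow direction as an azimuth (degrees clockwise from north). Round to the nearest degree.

Differences from OW-A: to OW-B (Δx, Δy, Δh) = (-100, -80, -0.12); to OW-C = (-230, -90, -0.10).
Determinant of the coordinate differences = (-100)·(-90) − (-230)·(-80) = -9400.
∂h/∂x = [(-0.12)·(-90) − (-0.10)·(-80)] / -9400 = -0.0002979
∂h/∂y = [(-100)·(-0.10) − (-230)·(-0.12)] / -9400 = +0.001872
Flow direction (−∇h) has components (+0.0002979 E, -0.001872 N).
Azimuth = atan2(E, N) = atan2(+0.0002979, -0.001872) = 171.0° ≈ 171°.

171°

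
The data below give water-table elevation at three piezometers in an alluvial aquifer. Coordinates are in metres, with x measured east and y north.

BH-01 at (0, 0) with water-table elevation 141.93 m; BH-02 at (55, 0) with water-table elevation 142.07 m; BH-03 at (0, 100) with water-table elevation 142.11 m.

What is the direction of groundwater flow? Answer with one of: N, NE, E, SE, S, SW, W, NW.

∂h/∂x = (142.07 − 141.93) / (55 − 0) = +0.002545
∂h/∂y = (142.11 − 141.93) / (100 − 0) = +0.001800
Flow = −∇h = (-0.002545 east, -0.001800 north), which points southwest.

SW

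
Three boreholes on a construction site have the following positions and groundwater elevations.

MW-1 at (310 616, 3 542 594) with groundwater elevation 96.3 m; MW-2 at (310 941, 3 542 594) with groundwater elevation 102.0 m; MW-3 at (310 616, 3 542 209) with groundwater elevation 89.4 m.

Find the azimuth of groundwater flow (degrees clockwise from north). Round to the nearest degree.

224°

∂h/∂x = (102.0 − 96.3) / (310941 − 310616) = +0.01754
∂h/∂y = (89.4 − 96.3) / (3542209 − 3542594) = +0.01792
Flow direction (−∇h) has components (-0.01754 E, -0.01792 N).
Azimuth = atan2(E, N) = atan2(-0.01754, -0.01792) = 224.4° ≈ 224°.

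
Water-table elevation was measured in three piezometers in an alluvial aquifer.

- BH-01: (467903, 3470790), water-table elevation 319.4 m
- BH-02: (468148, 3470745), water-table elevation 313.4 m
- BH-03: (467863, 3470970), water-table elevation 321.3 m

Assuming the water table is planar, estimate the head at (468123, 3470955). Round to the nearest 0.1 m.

Taking BH-01 as reference: BH-02−BH-01 = (245, -45, -6.0); BH-03−BH-01 = (-40, 180, +1.9).
Determinant of the coordinate differences = 245·180 − (-40)·(-45) = 42300.
∂h/∂x = [(-6.0)·180 − (+1.9)·(-45)] / 42300 = -0.02351
∂h/∂y = [245·(+1.9) − (-40)·(-6.0)] / 42300 = +0.005331
h(468123, 3470955) = 319.4 + (-0.02351)·(220) + (+0.005331)·(165) = 319.4 -5.172 +0.880 = 315.107 m.

315.1 m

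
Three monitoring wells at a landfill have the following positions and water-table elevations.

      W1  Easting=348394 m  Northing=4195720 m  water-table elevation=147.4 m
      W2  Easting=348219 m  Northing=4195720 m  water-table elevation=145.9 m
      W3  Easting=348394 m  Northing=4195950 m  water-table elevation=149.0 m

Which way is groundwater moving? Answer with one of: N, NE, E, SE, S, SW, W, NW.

∂h/∂x = (145.9 − 147.4) / (348219 − 348394) = +0.008571
∂h/∂y = (149.0 − 147.4) / (4195950 − 4195720) = +0.006957
Flow = −∇h = (-0.008571 east, -0.006957 north), which points southwest.

SW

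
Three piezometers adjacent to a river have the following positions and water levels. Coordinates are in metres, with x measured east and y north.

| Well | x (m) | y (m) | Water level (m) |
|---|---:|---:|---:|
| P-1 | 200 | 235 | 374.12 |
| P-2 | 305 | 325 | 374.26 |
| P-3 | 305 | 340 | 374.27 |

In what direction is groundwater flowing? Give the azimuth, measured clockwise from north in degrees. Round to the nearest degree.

With h = a·x + b·y + c and P-1 as origin, the differences give:
  105·a + 90·b = +0.14
  105·a + 105·b = +0.15
Eliminate b (×105 and ×90, subtract): 1575·a = 1.200 → a = ∂h/∂x = +0.0007619
Back-substitute: b = ∂h/∂y = +0.0006667.
Flow direction (−∇h) has components (-0.0007619 E, -0.0006667 N).
Azimuth = atan2(E, N) = atan2(-0.0007619, -0.0006667) = 228.8° ≈ 229°.

229°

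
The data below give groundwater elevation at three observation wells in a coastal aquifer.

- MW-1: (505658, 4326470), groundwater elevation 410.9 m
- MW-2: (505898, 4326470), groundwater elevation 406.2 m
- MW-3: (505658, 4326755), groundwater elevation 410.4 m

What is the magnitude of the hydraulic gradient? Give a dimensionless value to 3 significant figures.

0.0197

∂h/∂x = (406.2 − 410.9) / (505898 − 505658) = -0.01958
∂h/∂y = (410.4 − 410.9) / (4326755 − 4326470) = -0.001754
|∇h| = √(-0.01958² + -0.001754²) = 0.01966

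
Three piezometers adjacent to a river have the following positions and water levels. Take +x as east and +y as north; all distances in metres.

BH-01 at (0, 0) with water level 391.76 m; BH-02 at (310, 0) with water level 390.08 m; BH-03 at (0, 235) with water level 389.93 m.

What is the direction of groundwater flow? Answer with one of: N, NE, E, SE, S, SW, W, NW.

∂h/∂x = (390.08 − 391.76) / (310 − 0) = -0.005419
∂h/∂y = (389.93 − 391.76) / (235 − 0) = -0.007787
Flow = −∇h = (+0.005419 east, +0.007787 north), which points northeast.

NE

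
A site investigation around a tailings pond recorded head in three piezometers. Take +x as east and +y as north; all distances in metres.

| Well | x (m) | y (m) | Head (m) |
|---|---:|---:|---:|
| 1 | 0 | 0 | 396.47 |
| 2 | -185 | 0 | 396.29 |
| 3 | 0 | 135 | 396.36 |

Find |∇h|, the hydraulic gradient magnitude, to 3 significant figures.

∂h/∂x = (396.29 − 396.47) / (-185 − 0) = +0.0009730
∂h/∂y = (396.36 − 396.47) / (135 − 0) = -0.0008148
|∇h| = √(0.0009730² + -0.0008148²) = 0.001269

0.00127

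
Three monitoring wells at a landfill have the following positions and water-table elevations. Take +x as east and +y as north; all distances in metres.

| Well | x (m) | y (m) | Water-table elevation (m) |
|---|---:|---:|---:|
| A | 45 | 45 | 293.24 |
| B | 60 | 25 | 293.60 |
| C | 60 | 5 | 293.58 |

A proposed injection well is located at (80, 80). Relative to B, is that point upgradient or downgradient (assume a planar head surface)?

upgradient

Taking A as reference: B−A = (15, -20, +0.36); C−A = (15, -40, +0.34).
Solve a·Δx + b·Δy = Δh: det = 15·(-40) − 15·(-20) = -300.
∂h/∂x = [(+0.36)·(-40) − (+0.34)·(-20)] / -300 = +0.02533
∂h/∂y = [15·(+0.34) − 15·(+0.36)] / -300 = +0.001000
Head at (80, 80) = 293.24 + (+0.02533)·(35) + (+0.001000)·(35) = 294.16 m.
That is higher than the 293.60 m at B, so the point is upgradient.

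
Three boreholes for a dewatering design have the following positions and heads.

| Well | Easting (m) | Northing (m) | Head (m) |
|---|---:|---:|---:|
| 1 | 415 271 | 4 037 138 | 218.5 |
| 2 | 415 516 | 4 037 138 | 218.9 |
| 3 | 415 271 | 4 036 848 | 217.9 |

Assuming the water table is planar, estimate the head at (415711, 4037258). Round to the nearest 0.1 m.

219.5 m

∂h/∂x = (218.9 − 218.5) / (415516 − 415271) = +0.001633
∂h/∂y = (217.9 − 218.5) / (4036848 − 4037138) = +0.002069
h(415711, 4037258) = 218.5 + (+0.001633)·(440) + (+0.002069)·(120) = 218.5 +0.718 +0.248 = 219.467 m.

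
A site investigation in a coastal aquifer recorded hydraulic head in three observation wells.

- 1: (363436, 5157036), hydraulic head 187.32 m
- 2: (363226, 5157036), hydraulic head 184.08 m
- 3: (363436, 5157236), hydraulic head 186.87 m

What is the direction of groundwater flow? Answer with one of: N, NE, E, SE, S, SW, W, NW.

∂h/∂x = (184.08 − 187.32) / (363226 − 363436) = +0.01543
∂h/∂y = (186.87 − 187.32) / (5157236 − 5157036) = -0.002250
Flow = −∇h = (-0.01543 east, +0.002250 north), which points west.

W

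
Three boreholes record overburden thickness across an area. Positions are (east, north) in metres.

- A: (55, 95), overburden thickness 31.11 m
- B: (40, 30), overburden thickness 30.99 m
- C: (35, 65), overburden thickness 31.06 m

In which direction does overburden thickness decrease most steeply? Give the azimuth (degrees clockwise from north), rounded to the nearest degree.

168°

With d = a·x + b·y + c and A as origin, the differences give:
  (-15)·a + (-65)·b = -0.12
  (-20)·a + (-30)·b = -0.05
Eliminate b (×(-30) and ×(-65), subtract): -850·a = 0.350 → a = ∂d/∂x = -0.0004118
Back-substitute: b = ∂d/∂y = +0.001941.
Steepest decrease is along −∇f: components (+0.0004118 E, -0.001941 N).
Azimuth = atan2(+0.0004118, -0.001941) = 168.0° ≈ 168°.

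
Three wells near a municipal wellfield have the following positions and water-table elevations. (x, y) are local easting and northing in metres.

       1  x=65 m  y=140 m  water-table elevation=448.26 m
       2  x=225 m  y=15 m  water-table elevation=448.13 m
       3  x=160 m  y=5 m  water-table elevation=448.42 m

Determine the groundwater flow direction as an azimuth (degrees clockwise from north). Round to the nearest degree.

Three-point gradient (reference 1): Δ to 2 = (160, -125, -0.13), Δ to 3 = (95, -135, +0.16).
∂h/∂x = -0.003861, ∂h/∂y = -0.003902 (det = -9725).
Flow direction (−∇h) has components (+0.003861 E, +0.003902 N).
Azimuth = atan2(E, N) = atan2(+0.003861, +0.003902) = 44.7° ≈ 045°.

045°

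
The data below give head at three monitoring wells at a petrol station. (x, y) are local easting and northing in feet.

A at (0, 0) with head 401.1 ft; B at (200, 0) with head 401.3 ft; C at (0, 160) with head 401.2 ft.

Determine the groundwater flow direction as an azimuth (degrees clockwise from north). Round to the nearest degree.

238°

∂h/∂x = (401.3 − 401.1) / (200 − 0) = +0.0010000
∂h/∂y = (401.2 − 401.1) / (160 − 0) = +0.0006250
Flow direction (−∇h) has components (-0.0010000 E, -0.0006250 N).
Azimuth = atan2(E, N) = atan2(-0.0010000, -0.0006250) = 238.0° ≈ 238°.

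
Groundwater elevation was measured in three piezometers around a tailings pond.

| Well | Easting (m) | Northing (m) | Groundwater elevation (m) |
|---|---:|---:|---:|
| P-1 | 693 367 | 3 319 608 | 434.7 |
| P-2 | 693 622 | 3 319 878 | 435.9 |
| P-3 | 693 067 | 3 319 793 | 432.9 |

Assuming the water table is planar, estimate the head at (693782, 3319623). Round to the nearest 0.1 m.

With h = a·x + b·y + c and P-1 as origin, the differences give:
  255·a + 270·b = +1.2
  (-300)·a + 185·b = -1.8
Eliminate b (×185 and ×270, subtract): 128175·a = 708.00 → a = ∂h/∂x = +0.005524
Back-substitute: b = ∂h/∂y = -0.0007724.
h(693782, 3319623) = 434.7 + (+0.005524)·(415) + (-0.0007724)·(15) = 434.7 +2.292 -0.012 = 436.981 m.

437.0 m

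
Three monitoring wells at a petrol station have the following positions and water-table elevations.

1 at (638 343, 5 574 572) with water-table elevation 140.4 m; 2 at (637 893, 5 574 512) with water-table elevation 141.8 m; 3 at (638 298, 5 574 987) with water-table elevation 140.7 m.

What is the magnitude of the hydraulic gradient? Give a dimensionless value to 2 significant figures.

0.0032

Three-point gradient (reference 1): Δ to 2 = (-450, -60, +1.4), Δ to 3 = (-45, 415, +0.3).
∂h/∂x = -0.003162, ∂h/∂y = +0.0003800 (det = -189450).
|∇h| = √(-0.003162² + 0.0003800²) = 0.003185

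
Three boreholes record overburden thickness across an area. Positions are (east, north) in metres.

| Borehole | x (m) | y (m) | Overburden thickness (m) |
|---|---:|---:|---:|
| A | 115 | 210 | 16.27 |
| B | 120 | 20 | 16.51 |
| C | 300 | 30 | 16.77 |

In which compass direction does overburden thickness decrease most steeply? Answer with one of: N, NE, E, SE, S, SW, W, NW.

NW

Taking A as reference: B−A = (5, -190, +0.24); C−A = (185, -180, +0.50).
Solve a·Δx + b·Δy = Δd: det = 5·(-180) − 185·(-190) = 34250.
∂d/∂x = [(+0.24)·(-180) − (+0.50)·(-190)] / 34250 = +0.001512
∂d/∂y = [5·(+0.50) − 185·(+0.24)] / 34250 = -0.001223
Steepest decrease is along −∇f = (-0.001512 E, +0.001223 N) → northwest.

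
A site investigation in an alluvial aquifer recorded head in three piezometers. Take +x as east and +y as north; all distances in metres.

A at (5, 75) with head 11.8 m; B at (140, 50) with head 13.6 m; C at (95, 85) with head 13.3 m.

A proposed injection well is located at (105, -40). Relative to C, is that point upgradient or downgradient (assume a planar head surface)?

Taking A as reference: B−A = (135, -25, +1.8); C−A = (90, 10, +1.5).
Solve a·Δx + b·Δy = Δh: det = 135·10 − 90·(-25) = 3600.
∂h/∂x = [(+1.8)·10 − (+1.5)·(-25)] / 3600 = +0.01542
∂h/∂y = [135·(+1.5) − 90·(+1.8)] / 3600 = +0.01125
Head at (105, -40) = 11.8 + (+0.01542)·(100) + (+0.01125)·(-115) = 12.05 m.
That is lower than the 13.3 m at C, so the point is downgradient.

downgradient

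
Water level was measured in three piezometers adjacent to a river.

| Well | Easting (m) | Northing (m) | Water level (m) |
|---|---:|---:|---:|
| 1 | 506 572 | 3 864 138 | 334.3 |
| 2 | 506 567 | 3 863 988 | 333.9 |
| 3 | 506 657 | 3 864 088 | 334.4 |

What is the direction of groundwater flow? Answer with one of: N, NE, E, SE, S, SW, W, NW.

Three-point gradient (reference 1): Δ to 2 = (-5, -150, -0.4), Δ to 3 = (85, -50, +0.1).
∂h/∂x = +0.002692, ∂h/∂y = +0.002577 (det = 13000).
Flow = −∇h = (-0.002692 east, -0.002577 north), which points southwest.

SW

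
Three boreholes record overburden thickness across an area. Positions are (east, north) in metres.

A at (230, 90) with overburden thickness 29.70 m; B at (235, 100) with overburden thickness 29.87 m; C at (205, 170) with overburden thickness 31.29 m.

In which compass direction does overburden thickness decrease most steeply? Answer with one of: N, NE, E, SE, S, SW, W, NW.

S

With d = a·x + b·y + c and A as origin, the differences give:
  5·a + 10·b = +0.17
  (-25)·a + 80·b = +1.59
Eliminate b (×80 and ×10, subtract): 650·a = -2.300 → a = ∂d/∂x = -0.003538
Back-substitute: b = ∂d/∂y = +0.01877.
Steepest decrease is along −∇f = (+0.003538 E, -0.01877 N) → south.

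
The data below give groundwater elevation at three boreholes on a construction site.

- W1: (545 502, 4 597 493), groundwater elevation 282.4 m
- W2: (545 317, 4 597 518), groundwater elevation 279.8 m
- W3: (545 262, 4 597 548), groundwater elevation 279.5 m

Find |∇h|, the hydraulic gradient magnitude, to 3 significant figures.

Differences from W1: to W2 (Δx, Δy, Δh) = (-185, 25, -2.6); to W3 = (-240, 55, -2.9).
Solve a·Δx + b·Δy = Δh: det = (-185)·55 − (-240)·25 = -4175.
∂h/∂x = [(-2.6)·55 − (-2.9)·25] / -4175 = +0.01689
∂h/∂y = [(-185)·(-2.9) − (-240)·(-2.6)] / -4175 = +0.02096
|∇h| = √(0.01689² + 0.02096²) = 0.02692

0.0269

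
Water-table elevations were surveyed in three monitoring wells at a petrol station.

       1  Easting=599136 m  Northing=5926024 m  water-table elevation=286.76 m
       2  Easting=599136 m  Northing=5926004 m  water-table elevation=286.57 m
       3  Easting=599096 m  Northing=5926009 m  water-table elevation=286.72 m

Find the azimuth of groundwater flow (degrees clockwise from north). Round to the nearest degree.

165°

With h = a·x + b·y + c and 1 as origin, the differences give:
  0·a + (-20)·b = -0.19
  (-40)·a + (-15)·b = -0.04
Eliminate b (×(-15) and ×(-20), subtract): -800·a = 2.050 → a = ∂h/∂x = -0.002563
Back-substitute: b = ∂h/∂y = +0.009500.
Flow direction (−∇h) has components (+0.002563 E, -0.009500 N).
Azimuth = atan2(E, N) = atan2(+0.002563, -0.009500) = 164.9° ≈ 165°.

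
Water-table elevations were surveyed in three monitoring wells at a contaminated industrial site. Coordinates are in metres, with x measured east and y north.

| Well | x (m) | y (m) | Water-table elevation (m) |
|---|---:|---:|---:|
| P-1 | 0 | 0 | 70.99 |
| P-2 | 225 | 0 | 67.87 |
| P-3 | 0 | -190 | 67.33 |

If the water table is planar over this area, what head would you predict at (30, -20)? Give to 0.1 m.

70.2 m

∂h/∂x = (67.87 − 70.99) / (225 − 0) = -0.01387
∂h/∂y = (67.33 − 70.99) / (-190 − 0) = +0.01926
h(30, -20) = 70.99 + (-0.01387)·(30) + (+0.01926)·(-20) = 70.99 -0.416 -0.385 = 70.189 m.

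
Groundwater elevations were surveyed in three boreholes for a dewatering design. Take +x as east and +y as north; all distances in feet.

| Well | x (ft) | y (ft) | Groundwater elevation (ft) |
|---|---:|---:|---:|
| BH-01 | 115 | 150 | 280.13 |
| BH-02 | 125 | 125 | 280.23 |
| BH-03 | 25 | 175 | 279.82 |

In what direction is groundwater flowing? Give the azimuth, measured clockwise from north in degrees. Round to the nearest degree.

318°

With h = a·x + b·y + c and BH-01 as origin, the differences give:
  10·a + (-25)·b = +0.10
  (-90)·a + 25·b = -0.31
Eliminate b (×25 and ×(-25), subtract): -2000·a = -5.250 → a = ∂h/∂x = +0.002625
Back-substitute: b = ∂h/∂y = -0.002950.
Flow direction (−∇h) has components (-0.002625 E, +0.002950 N).
Azimuth = atan2(E, N) = atan2(-0.002625, +0.002950) = 318.3° ≈ 318°.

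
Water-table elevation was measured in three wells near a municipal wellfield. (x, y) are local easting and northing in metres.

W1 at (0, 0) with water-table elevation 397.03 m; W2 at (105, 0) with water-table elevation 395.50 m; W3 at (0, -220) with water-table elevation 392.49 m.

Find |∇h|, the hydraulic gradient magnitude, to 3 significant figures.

0.0253

∂h/∂x = (395.50 − 397.03) / (105 − 0) = -0.01457
∂h/∂y = (392.49 − 397.03) / (-220 − 0) = +0.02064
|∇h| = √(-0.01457² + 0.02064²) = 0.02526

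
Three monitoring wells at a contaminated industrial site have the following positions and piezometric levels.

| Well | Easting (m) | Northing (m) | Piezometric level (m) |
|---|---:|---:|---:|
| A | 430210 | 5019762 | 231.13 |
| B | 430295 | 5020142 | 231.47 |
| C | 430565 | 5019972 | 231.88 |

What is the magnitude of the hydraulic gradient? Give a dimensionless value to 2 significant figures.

0.0019

Differences from A: to B (Δx, Δy, Δh) = (85, 380, +0.34); to C = (355, 210, +0.75).
Solve a·Δx + b·Δy = Δh: det = 85·210 − 355·380 = -117050.
∂h/∂x = [(+0.34)·210 − (+0.75)·380] / -117050 = +0.001825
∂h/∂y = [85·(+0.75) − 355·(+0.34)] / -117050 = +0.0004865
|∇h| = √(0.001825² + 0.0004865²) = 0.001889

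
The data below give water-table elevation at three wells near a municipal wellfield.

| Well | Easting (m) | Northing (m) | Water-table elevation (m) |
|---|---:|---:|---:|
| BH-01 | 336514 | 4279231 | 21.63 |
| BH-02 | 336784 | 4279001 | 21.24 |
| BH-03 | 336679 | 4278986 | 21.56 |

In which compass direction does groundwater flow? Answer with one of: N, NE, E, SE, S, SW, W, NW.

NE

With h = a·x + b·y + c and BH-01 as origin, the differences give:
  270·a + (-230)·b = -0.39
  165·a + (-245)·b = -0.07
Eliminate b (×(-245) and ×(-230), subtract): -28200·a = 79.450 → a = ∂h/∂x = -0.002817
Back-substitute: b = ∂h/∂y = -0.001612.
Flow = −∇h = (+0.002817 east, +0.001612 north), which points northeast.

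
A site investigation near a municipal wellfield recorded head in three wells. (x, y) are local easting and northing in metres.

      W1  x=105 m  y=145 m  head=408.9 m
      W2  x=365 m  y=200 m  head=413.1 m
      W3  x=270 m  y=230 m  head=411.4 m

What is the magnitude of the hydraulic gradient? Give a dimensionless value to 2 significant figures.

Taking W1 as reference: W2−W1 = (260, 55, +4.2); W3−W1 = (165, 85, +2.5).
Determinant of the coordinate differences = 260·85 − 165·55 = 13025.
∂h/∂x = [(+4.2)·85 − (+2.5)·55] / 13025 = +0.01685
∂h/∂y = [260·(+2.5) − 165·(+4.2)] / 13025 = -0.003301
|∇h| = √(0.01685² + -0.003301²) = 0.01717

0.017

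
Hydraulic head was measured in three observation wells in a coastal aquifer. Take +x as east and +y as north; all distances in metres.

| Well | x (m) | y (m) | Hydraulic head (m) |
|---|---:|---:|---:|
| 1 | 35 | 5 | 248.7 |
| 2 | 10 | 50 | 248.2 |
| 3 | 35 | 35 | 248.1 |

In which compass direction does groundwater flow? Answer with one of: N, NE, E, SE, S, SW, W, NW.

NE

Differences from 1: to 2 (Δx, Δy, Δh) = (-25, 45, -0.5); to 3 = (0, 30, -0.6).
Solve a·Δx + b·Δy = Δh: det = (-25)·30 − 0·45 = -750.
∂h/∂x = [(-0.5)·30 − (-0.6)·45] / -750 = -0.01600
∂h/∂y = [(-25)·(-0.6) − 0·(-0.5)] / -750 = -0.02000
Flow = −∇h = (+0.01600 east, +0.02000 north), which points northeast.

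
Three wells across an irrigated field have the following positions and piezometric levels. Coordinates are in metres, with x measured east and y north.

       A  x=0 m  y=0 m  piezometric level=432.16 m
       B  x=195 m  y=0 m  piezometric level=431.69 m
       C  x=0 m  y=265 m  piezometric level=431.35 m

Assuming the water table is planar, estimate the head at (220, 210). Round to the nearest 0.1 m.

431.0 m

∂h/∂x = (431.69 − 432.16) / (195 − 0) = -0.002410
∂h/∂y = (431.35 − 432.16) / (265 − 0) = -0.003057
h(220, 210) = 432.16 + (-0.002410)·(220) + (-0.003057)·(210) = 432.16 -0.530 -0.642 = 430.988 m.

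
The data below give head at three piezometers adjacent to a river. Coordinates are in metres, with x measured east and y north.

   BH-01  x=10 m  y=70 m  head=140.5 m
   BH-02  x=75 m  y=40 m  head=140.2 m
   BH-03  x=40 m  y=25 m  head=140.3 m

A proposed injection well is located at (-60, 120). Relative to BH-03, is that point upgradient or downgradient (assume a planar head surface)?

With h = a·x + b·y + c and BH-01 as origin, the differences give:
  65·a + (-30)·b = -0.3
  30·a + (-45)·b = -0.2
Eliminate b (×(-45) and ×(-30), subtract): -2025·a = 7.50 → a = ∂h/∂x = -0.003704
Back-substitute: b = ∂h/∂y = +0.001975.
Head at (-60, 120) = 140.5 + (-0.003704)·(-70) + (+0.001975)·(50) = 140.86 m.
That is higher than the 140.3 m at BH-03, so the point is upgradient.

upgradient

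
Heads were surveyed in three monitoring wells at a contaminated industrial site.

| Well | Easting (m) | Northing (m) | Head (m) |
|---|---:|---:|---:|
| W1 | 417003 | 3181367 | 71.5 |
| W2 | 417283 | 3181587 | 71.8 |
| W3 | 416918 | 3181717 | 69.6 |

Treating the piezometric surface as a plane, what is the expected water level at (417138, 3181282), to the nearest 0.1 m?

72.5 m

Differences from W1: to W2 (Δx, Δy, Δh) = (280, 220, +0.3); to W3 = (-85, 350, -1.9).
Determinant of the coordinate differences = 280·350 − (-85)·220 = 116700.
∂h/∂x = [(+0.3)·350 − (-1.9)·220] / 116700 = +0.004482
∂h/∂y = [280·(-1.9) − (-85)·(+0.3)] / 116700 = -0.004340
h(417138, 3181282) = 71.5 + (+0.004482)·(135) + (-0.004340)·(-85) = 71.5 +0.605 +0.369 = 72.474 m.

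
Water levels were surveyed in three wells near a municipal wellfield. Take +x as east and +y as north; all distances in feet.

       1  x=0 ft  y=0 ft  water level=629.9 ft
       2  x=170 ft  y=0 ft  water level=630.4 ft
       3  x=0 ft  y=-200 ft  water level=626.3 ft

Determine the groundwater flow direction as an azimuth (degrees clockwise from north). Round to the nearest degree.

∂h/∂x = (630.4 − 629.9) / (170 − 0) = +0.002941
∂h/∂y = (626.3 − 629.9) / (-200 − 0) = +0.01800
Flow direction (−∇h) has components (-0.002941 E, -0.01800 N).
Azimuth = atan2(E, N) = atan2(-0.002941, -0.01800) = 189.3° ≈ 189°.

189°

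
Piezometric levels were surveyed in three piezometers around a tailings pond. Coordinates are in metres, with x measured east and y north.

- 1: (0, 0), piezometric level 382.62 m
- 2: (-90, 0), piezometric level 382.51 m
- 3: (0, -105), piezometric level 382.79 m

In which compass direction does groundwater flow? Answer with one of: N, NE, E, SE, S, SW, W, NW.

NW

∂h/∂x = (382.51 − 382.62) / (-90 − 0) = +0.001222
∂h/∂y = (382.79 − 382.62) / (-105 − 0) = -0.001619
Flow = −∇h = (-0.001222 east, +0.001619 north), which points northwest.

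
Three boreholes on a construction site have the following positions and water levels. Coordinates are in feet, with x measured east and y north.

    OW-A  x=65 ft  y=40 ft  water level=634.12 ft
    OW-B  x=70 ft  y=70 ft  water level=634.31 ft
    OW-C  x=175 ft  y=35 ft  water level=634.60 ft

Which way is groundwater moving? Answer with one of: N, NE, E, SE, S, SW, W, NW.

SW

With h = a·x + b·y + c and OW-A as origin, the differences give:
  5·a + 30·b = +0.19
  110·a + (-5)·b = +0.48
Eliminate b (×(-5) and ×30, subtract): -3325·a = -15.350 → a = ∂h/∂x = +0.004617
Back-substitute: b = ∂h/∂y = +0.005564.
Flow = −∇h = (-0.004617 east, -0.005564 north), which points southwest.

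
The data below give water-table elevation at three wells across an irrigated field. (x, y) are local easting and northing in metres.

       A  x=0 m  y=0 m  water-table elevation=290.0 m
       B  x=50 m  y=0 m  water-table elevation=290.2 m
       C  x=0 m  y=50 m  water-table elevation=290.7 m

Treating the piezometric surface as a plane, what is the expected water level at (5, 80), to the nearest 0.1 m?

∂h/∂x = (290.2 − 290.0) / (50 − 0) = +0.004000
∂h/∂y = (290.7 − 290.0) / (50 − 0) = +0.01400
h(5, 80) = 290.0 + (+0.004000)·(5) + (+0.01400)·(80) = 290.0 +0.020 +1.120 = 291.140 m.

291.1 m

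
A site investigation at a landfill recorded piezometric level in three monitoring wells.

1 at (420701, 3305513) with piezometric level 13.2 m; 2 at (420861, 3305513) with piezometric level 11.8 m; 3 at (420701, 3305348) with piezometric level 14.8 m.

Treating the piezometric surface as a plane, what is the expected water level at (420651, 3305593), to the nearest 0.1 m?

∂h/∂x = (11.8 − 13.2) / (420861 − 420701) = -0.008750
∂h/∂y = (14.8 − 13.2) / (3305348 − 3305513) = -0.009697
h(420651, 3305593) = 13.2 + (-0.008750)·(-50) + (-0.009697)·(80) = 13.2 +0.437 -0.776 = 12.862 m.

12.9 m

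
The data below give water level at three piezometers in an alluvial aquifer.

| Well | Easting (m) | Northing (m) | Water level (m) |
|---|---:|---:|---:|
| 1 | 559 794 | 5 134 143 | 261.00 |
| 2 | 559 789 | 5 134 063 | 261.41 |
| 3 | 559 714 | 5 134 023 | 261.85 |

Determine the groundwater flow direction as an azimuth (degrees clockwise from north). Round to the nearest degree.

033°

Three-point gradient (reference 1): Δ to 2 = (-5, -80, +0.41), Δ to 3 = (-80, -120, +0.85).
∂h/∂x = -0.003241, ∂h/∂y = -0.004922 (det = -5800).
Flow direction (−∇h) has components (+0.003241 E, +0.004922 N).
Azimuth = atan2(E, N) = atan2(+0.003241, +0.004922) = 33.4° ≈ 033°.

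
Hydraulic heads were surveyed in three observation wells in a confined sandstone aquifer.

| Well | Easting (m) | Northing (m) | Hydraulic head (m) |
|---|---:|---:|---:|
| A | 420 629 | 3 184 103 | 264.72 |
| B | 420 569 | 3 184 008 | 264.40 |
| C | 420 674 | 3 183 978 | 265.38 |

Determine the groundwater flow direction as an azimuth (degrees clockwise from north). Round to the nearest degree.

284°

Differences from A: to B (Δx, Δy, Δh) = (-60, -95, -0.32); to C = (45, -125, +0.66).
Determinant of the coordinate differences = (-60)·(-125) − 45·(-95) = 11775.
∂h/∂x = [(-0.32)·(-125) − (+0.66)·(-95)] / 11775 = +0.008722
∂h/∂y = [(-60)·(+0.66) − 45·(-0.32)] / 11775 = -0.002140
Flow direction (−∇h) has components (-0.008722 E, +0.002140 N).
Azimuth = atan2(E, N) = atan2(-0.008722, +0.002140) = 283.8° ≈ 284°.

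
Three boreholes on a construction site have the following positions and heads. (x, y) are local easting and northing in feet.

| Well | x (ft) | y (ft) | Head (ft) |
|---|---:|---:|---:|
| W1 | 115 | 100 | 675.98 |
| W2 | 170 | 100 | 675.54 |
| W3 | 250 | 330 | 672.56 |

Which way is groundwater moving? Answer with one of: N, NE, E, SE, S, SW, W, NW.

NE

Taking W1 as reference: W2−W1 = (55, 0, -0.44); W3−W1 = (135, 230, -3.42).
Determinant of the coordinate differences = 55·230 − 135·0 = 12650.
∂h/∂x = [(-0.44)·230 − (-3.42)·0] / 12650 = -0.008000
∂h/∂y = [55·(-3.42) − 135·(-0.44)] / 12650 = -0.01017
Flow = −∇h = (+0.008000 east, +0.01017 north), which points northeast.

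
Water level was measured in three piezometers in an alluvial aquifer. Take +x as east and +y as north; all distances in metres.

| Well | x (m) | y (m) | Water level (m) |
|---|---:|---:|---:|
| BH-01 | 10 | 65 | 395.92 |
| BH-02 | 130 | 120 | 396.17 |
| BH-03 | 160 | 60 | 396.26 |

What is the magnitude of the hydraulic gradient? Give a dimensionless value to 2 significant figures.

Differences from BH-01: to BH-02 (Δx, Δy, Δh) = (120, 55, +0.25); to BH-03 = (150, -5, +0.34).
Solve a·Δx + b·Δy = Δh: det = 120·(-5) − 150·55 = -8850.
∂h/∂x = [(+0.25)·(-5) − (+0.34)·55] / -8850 = +0.002254
∂h/∂y = [120·(+0.34) − 150·(+0.25)] / -8850 = -0.0003729
|∇h| = √(0.002254² + -0.0003729²) = 0.002285

0.0023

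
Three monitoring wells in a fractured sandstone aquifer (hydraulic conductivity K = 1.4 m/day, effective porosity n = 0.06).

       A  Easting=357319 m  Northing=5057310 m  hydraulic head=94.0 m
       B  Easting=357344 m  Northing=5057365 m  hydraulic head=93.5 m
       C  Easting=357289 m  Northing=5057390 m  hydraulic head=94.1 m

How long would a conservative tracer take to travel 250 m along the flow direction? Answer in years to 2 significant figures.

Taking A as reference: B−A = (25, 55, -0.5); C−A = (-30, 80, +0.1).
Solve a·Δx + b·Δy = Δh: det = 25·80 − (-30)·55 = 3650.
∂h/∂x = [(-0.5)·80 − (+0.1)·55] / 3650 = -0.01247
∂h/∂y = [25·(+0.1) − (-30)·(-0.5)] / 3650 = -0.003425
|∇h| = √(-0.01247² + -0.003425²) = 0.01293
Seepage velocity v = K·i/n = 1.4 × 0.01293 / 0.06 = 0.3017 m/day.
t = 250 / 0.3017 = 828.6 days = 2.27 years.

2.3 years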